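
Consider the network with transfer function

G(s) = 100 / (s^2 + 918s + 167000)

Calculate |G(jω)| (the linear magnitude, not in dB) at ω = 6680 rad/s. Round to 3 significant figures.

2.23e-06

Substitute s = j6680:
Numerator: 100 = 100 + j0
Denominator: (j6680)^2 + 918(j6680) + 167000 = -44455400 + j6132240
|N| = √(100² + 0²) ≈ 100, ∠N ≈ 0.00°
|D| = √(44455400² + 6132240²) ≈ 4.4876e+07, ∠D ≈ 172.15°
|G| = 100 / 4.4876e+07 ≈ 2.2284e-06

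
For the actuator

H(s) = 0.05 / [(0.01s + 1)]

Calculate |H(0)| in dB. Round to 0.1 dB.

H(0) = 0.05 · 1 / 1 = 0.05
20 log₁₀(0.05) ≈ -26.02 dB

-26.0 dB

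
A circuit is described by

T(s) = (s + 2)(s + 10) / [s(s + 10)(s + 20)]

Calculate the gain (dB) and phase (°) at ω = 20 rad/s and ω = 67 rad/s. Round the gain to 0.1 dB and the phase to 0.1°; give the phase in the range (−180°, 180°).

At s = jω = j20:
zero (s+2): 2 + j20 → |·| = √(2²+20²) = √404 ≈ 20.1, ∠ = arctan(20/2) ≈ 84.29°
zero (s+10): 10 + j20 → |·| = √(10²+20²) = √500 ≈ 22.361, ∠ = arctan(20/10) ≈ 63.43°
pole (s+10): 10 + j20 → |·| = √(10²+20²) = √500 ≈ 22.361, ∠ = arctan(20/10) ≈ 63.43°
pole (s+20): 20 + j20 → |·| = √(20²+20²) = √800 ≈ 28.284, ∠ = arctan(20/20) ≈ 45.00°
pole at origin: |s| = 20, ∠ = 90.00° (in denominator)
|T| = 1 · 449.46 / 12649 ≈ 0.035533
Gain = 20 log₁₀(0.035533) ≈ -28.99 dB
∠T = 147.72° − 198.43° = -50.71°

At s = jω = j67:
zero (s+2): 2 + j67 → |·| = √(2²+67²) = √4493 ≈ 67.03, ∠ = arctan(67/2) ≈ 88.29°
zero (s+10): 10 + j67 → |·| = √(10²+67²) = √4589 ≈ 67.742, ∠ = arctan(67/10) ≈ 81.51°
pole (s+10): 10 + j67 → |·| = √(10²+67²) = √4589 ≈ 67.742, ∠ = arctan(67/10) ≈ 81.51°
pole (s+20): 20 + j67 → |·| = √(20²+67²) = √4889 ≈ 69.921, ∠ = arctan(67/20) ≈ 73.38°
pole at origin: |s| = 67, ∠ = 90.00° (in denominator)
|T| = 1 · 4540.7 / 3.1735e+05 ≈ 0.014308
Gain = 20 log₁₀(0.014308) ≈ -36.89 dB
∠T = 169.80° − 244.89° = -75.09°

ω = 20: -29.0 dB, -50.7°; ω = 67: -36.9 dB, -75.1°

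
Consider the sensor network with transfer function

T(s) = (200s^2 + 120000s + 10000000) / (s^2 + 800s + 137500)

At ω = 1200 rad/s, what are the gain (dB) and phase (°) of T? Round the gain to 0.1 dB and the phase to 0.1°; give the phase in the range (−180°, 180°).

45.7 dB, 9.0°

Substitute s = j1200:
Numerator: 200(j1200)^2 + 120000(j1200) + 10000000 = -278000000 + j144000000
Denominator: (j1200)^2 + 800(j1200) + 137500 = -1302500 + j960000
|N| = √(278000000² + 144000000²) ≈ 3.1308e+08, ∠N ≈ 152.62°
|D| = √(1302500² + 960000²) ≈ 1.6181e+06, ∠D ≈ 143.61°
|T| = 3.1308e+08 / 1.6181e+06 ≈ 193.49
Gain = 20 log₁₀(193.49) ≈ 45.73 dB
∠T = 152.62° − 143.61° = 9.01°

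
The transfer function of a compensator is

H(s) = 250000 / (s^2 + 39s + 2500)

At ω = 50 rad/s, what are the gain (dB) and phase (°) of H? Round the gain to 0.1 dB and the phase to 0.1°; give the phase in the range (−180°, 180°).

42.2 dB, -90.0°

At s = jω = j50:
quadratic: (j50)² + 39·j50 + 2500 = 0 + j1950 → |·| ≈ 1950, ∠ ≈ 90.00°
|H| = 250000 / 1950 ≈ 128.21
Gain = 20 log₁₀(128.21) ≈ 42.16 dB
∠H = 0.00° − 90.00° = -90.00°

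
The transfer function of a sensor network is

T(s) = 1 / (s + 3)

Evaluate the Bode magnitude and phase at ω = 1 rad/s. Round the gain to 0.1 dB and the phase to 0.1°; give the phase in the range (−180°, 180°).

-10.0 dB, -18.4°

At s = jω = j1:
pole (s+3): 3 + j1 → |·| = √(3²+1²) = √10 ≈ 3.1623, ∠ = arctan(1/3) ≈ 18.43°
|T| = 1 / 3.1623 ≈ 0.31623
Gain = 20 log₁₀(0.31623) ≈ -10.00 dB
∠T = 0.00° − 18.43° = -18.43°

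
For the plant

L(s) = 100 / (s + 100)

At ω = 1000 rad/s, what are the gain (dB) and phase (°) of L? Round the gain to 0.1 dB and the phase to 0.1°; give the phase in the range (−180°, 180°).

-20.0 dB, -84.3°

At s = jω = j1000:
pole (s+100): 100 + j1000 → |·| = √(100²+1000²) = √1010000 ≈ 1005, ∠ = arctan(1000/100) ≈ 84.29°
|L| = 100 / 1005 ≈ 0.099502
Gain = 20 log₁₀(0.099502) ≈ -20.04 dB
∠L = 0.00° − 84.29° = -84.29°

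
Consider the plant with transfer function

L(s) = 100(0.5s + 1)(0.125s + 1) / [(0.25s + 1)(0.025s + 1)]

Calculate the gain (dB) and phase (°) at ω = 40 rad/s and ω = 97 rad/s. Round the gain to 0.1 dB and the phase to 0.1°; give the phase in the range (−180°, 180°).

At ω = 40 rad/s:
zero (1 + j40·0.5) = 1 + j20 → |·| ≈ 20.025, ∠ ≈ 87.14°
zero (1 + j40·0.125) = 1 + j5 → |·| ≈ 5.099, ∠ ≈ 78.69°
pole (1 + j40·0.25) = 1 + j10 → |·| ≈ 10.05, ∠ ≈ 84.29°
pole (1 + j40·0.025) = 1 + j1 → |·| ≈ 1.4142, ∠ ≈ 45.00°
|L| = 100 · 20.025 · 5.099 / (10.05 · 1.4142) ≈ 718.42
Gain = 20 log₁₀(718.42) ≈ 57.13 dB
∠L = (87.14° + 78.69°) − (84.29° + 45.00°) = 36.54°

At ω = 97 rad/s:
zero (1 + j97·0.5) = 1 + j48.5 → |·| ≈ 48.51, ∠ ≈ 88.82°
zero (1 + j97·0.125) = 1 + j12.125 → |·| ≈ 12.166, ∠ ≈ 85.29°
pole (1 + j97·0.25) = 1 + j24.25 → |·| ≈ 24.271, ∠ ≈ 87.64°
pole (1 + j97·0.025) = 1 + j2.425 → |·| ≈ 2.6231, ∠ ≈ 67.59°
|L| = 100 · 48.51 · 12.166 / (24.271 · 2.6231) ≈ 926.99
Gain = 20 log₁₀(926.99) ≈ 59.34 dB
∠L = (88.82° + 85.29°) − (87.64° + 67.59°) = 18.88°

ω = 40: 57.1 dB, 36.5°; ω = 97: 59.3 dB, 18.9°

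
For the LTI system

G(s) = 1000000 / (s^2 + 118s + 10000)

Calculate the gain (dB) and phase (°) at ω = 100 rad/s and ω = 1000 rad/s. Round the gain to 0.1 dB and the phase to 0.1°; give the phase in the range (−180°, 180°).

At s = jω = j100:
quadratic: (j100)² + 118·j100 + 10000 = 0 + j11800 → |·| ≈ 11800, ∠ ≈ 90.00°
|G| = 1000000 / 11800 ≈ 84.746
Gain = 20 log₁₀(84.746) ≈ 38.56 dB
∠G = 0.00° − 90.00° = -90.00°

At s = jω = j1000:
quadratic: (j1000)² + 118·j1000 + 10000 = -990000 + j118000 → |·| ≈ 9.9701e+05, ∠ ≈ 173.20°
|G| = 1000000 / 9.9701e+05 ≈ 1.003
Gain = 20 log₁₀(1.003) ≈ 0.03 dB
∠G = 0.00° − 173.20° = -173.20°

ω = 100: 38.6 dB, -90.0°; ω = 1000: 0.0 dB, -173.2°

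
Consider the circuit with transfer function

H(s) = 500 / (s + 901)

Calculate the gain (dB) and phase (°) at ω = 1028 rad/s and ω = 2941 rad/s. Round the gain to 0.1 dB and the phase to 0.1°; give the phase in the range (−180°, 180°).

Substitute s = j1028:
Numerator: 500 = 500 + j0
Denominator: (j1028) + 901 = 901 + j1028
|N| = √(500² + 0²) ≈ 500, ∠N ≈ 0.00°
|D| = √(901² + 1028²) ≈ 1367, ∠D ≈ 48.77°
|H| = 500 / 1367 ≈ 0.36576
Gain = 20 log₁₀(0.36576) ≈ -8.74 dB
∠H = 0.00° − 48.77° = -48.77°

Substitute s = j2941:
Numerator: 500 = 500 + j0
Denominator: (j2941) + 901 = 901 + j2941
|N| = √(500² + 0²) ≈ 500, ∠N ≈ 0.00°
|D| = √(901² + 2941²) ≈ 3075.9, ∠D ≈ 72.97°
|H| = 500 / 3075.9 ≈ 0.16255
Gain = 20 log₁₀(0.16255) ≈ -15.78 dB
∠H = 0.00° − 72.97° = -72.97°

ω = 1028: -8.7 dB, -48.8°; ω = 2941: -15.8 dB, -73.0°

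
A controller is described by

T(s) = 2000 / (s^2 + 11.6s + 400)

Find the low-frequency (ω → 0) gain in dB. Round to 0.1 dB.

T(0) = 2000 / 400 = 5
20 log₁₀(5) ≈ 13.98 dB

14.0 dB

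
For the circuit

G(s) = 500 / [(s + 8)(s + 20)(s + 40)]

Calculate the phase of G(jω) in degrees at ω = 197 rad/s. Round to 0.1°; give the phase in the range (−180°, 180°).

109.6°

At s = jω = j197:
pole (s+8): 8 + j197 → |·| = √(8²+197²) = √38873 ≈ 197.16, ∠ = arctan(197/8) ≈ 87.67°
pole (s+20): 20 + j197 → |·| = √(20²+197²) = √39209 ≈ 198.01, ∠ = arctan(197/20) ≈ 84.20°
pole (s+40): 40 + j197 → |·| = √(40²+197²) = √40409 ≈ 201.02, ∠ = arctan(197/40) ≈ 78.52°
∠G = 0.00° − 250.39° = -250.39° ≡ 109.61° (principal value)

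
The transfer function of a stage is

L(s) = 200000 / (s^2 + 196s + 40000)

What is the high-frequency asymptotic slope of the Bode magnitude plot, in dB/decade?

-40 dB/decade

Each pole contributes −20 dB/decade at high frequency; each zero contributes +20 dB/decade.
Net: 0 zero(s) − 2 pole(s) → -40 dB/decade.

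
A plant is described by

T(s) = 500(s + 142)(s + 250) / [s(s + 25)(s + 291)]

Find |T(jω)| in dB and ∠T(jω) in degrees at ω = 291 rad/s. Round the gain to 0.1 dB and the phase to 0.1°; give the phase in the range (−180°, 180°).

At s = jω = j291:
zero (s+142): 142 + j291 → |·| = √(142²+291²) = √104845 ≈ 323.8, ∠ = arctan(291/142) ≈ 63.99°
zero (s+250): 250 + j291 → |·| = √(250²+291²) = √147181 ≈ 383.64, ∠ = arctan(291/250) ≈ 49.33°
pole (s+25): 25 + j291 → |·| = √(25²+291²) = √85306 ≈ 292.07, ∠ = arctan(291/25) ≈ 85.09°
pole (s+291): 291 + j291 → |·| = √(291²+291²) = √169362 ≈ 411.54, ∠ = arctan(291/291) ≈ 45.00°
pole at origin: |s| = 291, ∠ = 90.00° (in denominator)
|T| = 500 · 1.2422e+05 / 3.4978e+07 ≈ 1.7757
Gain = 20 log₁₀(1.7757) ≈ 4.99 dB
∠T = 113.32° − 220.09° = -106.77°

5.0 dB, -106.8°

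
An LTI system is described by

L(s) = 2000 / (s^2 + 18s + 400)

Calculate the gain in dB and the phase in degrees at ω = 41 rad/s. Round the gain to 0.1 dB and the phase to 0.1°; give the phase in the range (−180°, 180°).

At s = jω = j41:
quadratic: (j41)² + 18·j41 + 400 = -1281 + j738 → |·| ≈ 1478.4, ∠ ≈ 150.05°
|L| = 2000 / 1478.4 ≈ 1.3528
Gain = 20 log₁₀(1.3528) ≈ 2.62 dB
∠L = 0.00° − 150.05° = -150.05°

2.6 dB, -150.1°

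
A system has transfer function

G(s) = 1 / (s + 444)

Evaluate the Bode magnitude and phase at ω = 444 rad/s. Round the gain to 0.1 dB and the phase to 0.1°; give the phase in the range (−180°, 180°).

Substitute s = j444:
Numerator: 1 = 1 + j0
Denominator: (j444) + 444 = 444 + j444
|N| = √(1² + 0²) ≈ 1, ∠N ≈ 0.00°
|D| = √(444² + 444²) ≈ 627.91, ∠D ≈ 45.00°
|G| = 1 / 627.91 ≈ 0.0015926
Gain = 20 log₁₀(0.0015926) ≈ -55.96 dB
∠G = 0.00° − 45.00° = -45.00°

-56.0 dB, -45.0°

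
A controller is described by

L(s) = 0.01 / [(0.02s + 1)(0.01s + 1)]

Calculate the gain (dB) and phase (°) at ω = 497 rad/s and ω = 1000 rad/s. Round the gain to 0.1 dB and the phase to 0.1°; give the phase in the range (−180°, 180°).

ω = 497: -74.1 dB, -162.9°; ω = 1000: -86.1 dB, -171.4°

At ω = 497 rad/s:
pole (1 + j497·0.02) = 1 + j9.94 → |·| ≈ 9.9902, ∠ ≈ 84.26°
pole (1 + j497·0.01) = 1 + j4.97 → |·| ≈ 5.0696, ∠ ≈ 78.62°
|L| = 0.01 · 1 / (9.9902 · 5.0696) ≈ 0.00019745
Gain = 20 log₁₀(0.00019745) ≈ -74.09 dB
∠L = (0°) − (84.26° + 78.62°) = -162.88°

At ω = 1000 rad/s:
pole (1 + j1000·0.02) = 1 + j20 → |·| ≈ 20.025, ∠ ≈ 87.14°
pole (1 + j1000·0.01) = 1 + j10 → |·| ≈ 10.05, ∠ ≈ 84.29°
|L| = 0.01 · 1 / (20.025 · 10.05) ≈ 4.9689e-05
Gain = 20 log₁₀(4.9689e-05) ≈ -86.07 dB
∠L = (0°) − (87.14° + 84.29°) = -171.43°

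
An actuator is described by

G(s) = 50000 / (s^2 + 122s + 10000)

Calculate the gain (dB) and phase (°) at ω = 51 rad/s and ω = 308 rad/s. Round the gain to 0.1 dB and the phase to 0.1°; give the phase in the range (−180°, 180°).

ω = 51: 14.3 dB, -40.1°; ω = 308: -5.4 dB, -156.1°

At s = jω = j51:
quadratic: (j51)² + 122·j51 + 10000 = 7399 + j6222 → |·| ≈ 9667.4, ∠ ≈ 40.06°
|G| = 50000 / 9667.4 ≈ 5.172
Gain = 20 log₁₀(5.172) ≈ 14.27 dB
∠G = 0.00° − 40.06° = -40.06°

At s = jω = j308:
quadratic: (j308)² + 122·j308 + 10000 = -84864 + j37576 → |·| ≈ 92811, ∠ ≈ 156.12°
|G| = 50000 / 92811 ≈ 0.53873
Gain = 20 log₁₀(0.53873) ≈ -5.37 dB
∠G = 0.00° − 156.12° = -156.12°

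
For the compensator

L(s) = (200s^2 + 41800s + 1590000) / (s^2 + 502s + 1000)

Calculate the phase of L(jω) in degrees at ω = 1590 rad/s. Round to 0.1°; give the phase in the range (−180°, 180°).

10.0°

Substitute s = j1590:
Numerator: 200(j1590)^2 + 41800(j1590) + 1590000 = -504030000 + j66462000
Denominator: (j1590)^2 + 502(j1590) + 1000 = -2527100 + j798180
|N| = √(504030000² + 66462000²) ≈ 5.0839e+08, ∠N ≈ 172.49°
|D| = √(2527100² + 798180²) ≈ 2.6502e+06, ∠D ≈ 162.47°
∠L = 172.49° − 162.47° = 10.02°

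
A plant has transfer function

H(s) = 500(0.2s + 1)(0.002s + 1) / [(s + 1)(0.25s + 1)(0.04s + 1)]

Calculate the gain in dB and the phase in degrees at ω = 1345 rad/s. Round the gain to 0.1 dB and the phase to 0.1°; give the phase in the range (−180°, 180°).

At ω = 1345 rad/s:
zero (1 + j1345·0.2) = 1 + j269 → |·| ≈ 269, ∠ ≈ 89.79°
zero (1 + j1345·0.002) = 1 + j2.69 → |·| ≈ 2.8699, ∠ ≈ 69.61°
pole (1 + j1345·1) = 1 + j1345 → |·| ≈ 1345, ∠ ≈ 89.96°
pole (1 + j1345·0.25) = 1 + j336.25 → |·| ≈ 336.25, ∠ ≈ 89.83°
pole (1 + j1345·0.04) = 1 + j53.8 → |·| ≈ 53.809, ∠ ≈ 88.94°
|H| = 500 · 269 · 2.8699 / (1345 · 336.25 · 53.809) ≈ 0.015862
Gain = 20 log₁₀(0.015862) ≈ -35.99 dB
∠H = (89.79° + 69.61°) − (89.96° + 89.83° + 88.94°) = -109.33°

-36.0 dB, -109.3°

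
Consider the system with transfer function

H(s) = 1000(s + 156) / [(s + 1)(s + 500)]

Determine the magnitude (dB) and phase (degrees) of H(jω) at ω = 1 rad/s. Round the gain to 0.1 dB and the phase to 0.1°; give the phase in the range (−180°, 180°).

At s = jω = j1:
zero (s+156): 156 + j1 → |·| = √(156²+1²) = √24337 ≈ 156, ∠ = arctan(1/156) ≈ 0.37°
pole (s+1): 1 + j1 → |·| = √(1²+1²) = √2 ≈ 1.4142, ∠ = arctan(1/1) ≈ 45.00°
pole (s+500): 500 + j1 → |·| = √(500²+1²) = √250001 ≈ 500, ∠ = arctan(1/500) ≈ 0.11°
|H| = 1000 · 156 / 707.1 ≈ 220.62
Gain = 20 log₁₀(220.62) ≈ 46.87 dB
∠H = 0.37° − 45.11° = -44.74°

46.9 dB, -44.7°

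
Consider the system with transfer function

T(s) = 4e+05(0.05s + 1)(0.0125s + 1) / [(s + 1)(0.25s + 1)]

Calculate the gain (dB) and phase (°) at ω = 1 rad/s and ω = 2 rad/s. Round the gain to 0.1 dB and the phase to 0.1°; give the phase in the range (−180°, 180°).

At ω = 1 rad/s:
zero (1 + j1·0.05) = 1 + j0.05 → |·| ≈ 1.0012, ∠ ≈ 2.86°
zero (1 + j1·0.0125) = 1 + j0.0125 → |·| ≈ 1.0001, ∠ ≈ 0.72°
pole (1 + j1·1) = 1 + j1 → |·| ≈ 1.4142, ∠ ≈ 45.00°
pole (1 + j1·0.25) = 1 + j0.25 → |·| ≈ 1.0308, ∠ ≈ 14.04°
|T| = 4e+05 · 1.0012 · 1.0001 / (1.4142 · 1.0308) ≈ 2.7475e+05
Gain = 20 log₁₀(2.7475e+05) ≈ 108.78 dB
∠T = (2.86° + 0.72°) − (45.00° + 14.04°) = -55.46°

At ω = 2 rad/s:
zero (1 + j2·0.05) = 1 + j0.1 → |·| ≈ 1.005, ∠ ≈ 5.71°
zero (1 + j2·0.0125) = 1 + j0.025 → |·| ≈ 1.0003, ∠ ≈ 1.43°
pole (1 + j2·1) = 1 + j2 → |·| ≈ 2.2361, ∠ ≈ 63.43°
pole (1 + j2·0.25) = 1 + j0.5 → |·| ≈ 1.118, ∠ ≈ 26.57°
|T| = 4e+05 · 1.005 · 1.0003 / (2.2361 · 1.118) ≈ 1.6085e+05
Gain = 20 log₁₀(1.6085e+05) ≈ 104.13 dB
∠T = (5.71° + 1.43°) − (63.43° + 26.57°) = -82.86°

ω = 1: 108.8 dB, -55.5°; ω = 2: 104.1 dB, -82.9°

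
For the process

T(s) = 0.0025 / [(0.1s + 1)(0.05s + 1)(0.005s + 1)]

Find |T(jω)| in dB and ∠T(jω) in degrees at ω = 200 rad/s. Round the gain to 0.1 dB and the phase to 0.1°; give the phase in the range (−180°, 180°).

At ω = 200 rad/s:
pole (1 + j200·0.1) = 1 + j20 → |·| ≈ 20.025, ∠ ≈ 87.14°
pole (1 + j200·0.05) = 1 + j10 → |·| ≈ 10.05, ∠ ≈ 84.29°
pole (1 + j200·0.005) = 1 + j1 → |·| ≈ 1.4142, ∠ ≈ 45.00°
|T| = 0.0025 · 1 / (20.025 · 10.05 · 1.4142) ≈ 8.784e-06
Gain = 20 log₁₀(8.784e-06) ≈ -101.13 dB
∠T = (0°) − (87.14° + 84.29° + 45.00°) = -216.43° ≡ 143.57° (principal value)

-101.1 dB, 143.6°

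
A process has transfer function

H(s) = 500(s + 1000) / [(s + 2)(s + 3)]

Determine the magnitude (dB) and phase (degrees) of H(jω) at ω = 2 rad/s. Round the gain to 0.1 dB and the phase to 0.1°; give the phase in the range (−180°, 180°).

At s = jω = j2:
zero (s+1000): 1000 + j2 → |·| = √(1000²+2²) = √1000004 ≈ 1000, ∠ = arctan(2/1000) ≈ 0.11°
pole (s+2): 2 + j2 → |·| = √(2²+2²) = √8 ≈ 2.8284, ∠ = arctan(2/2) ≈ 45.00°
pole (s+3): 3 + j2 → |·| = √(3²+2²) = √13 ≈ 3.6056, ∠ = arctan(2/3) ≈ 33.69°
|H| = 500 · 1000 / 10.198 ≈ 49029
Gain = 20 log₁₀(49029) ≈ 93.81 dB
∠H = 0.11° − 78.69° = -78.58°

93.8 dB, -78.6°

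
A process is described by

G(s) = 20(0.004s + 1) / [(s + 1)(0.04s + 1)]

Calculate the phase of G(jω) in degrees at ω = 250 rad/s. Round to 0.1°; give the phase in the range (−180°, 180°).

At ω = 250 rad/s:
zero (1 + j250·0.004) = 1 + j1 → |·| ≈ 1.4142, ∠ ≈ 45.00°
pole (1 + j250·1) = 1 + j250 → |·| ≈ 250, ∠ ≈ 89.77°
pole (1 + j250·0.04) = 1 + j10 → |·| ≈ 10.05, ∠ ≈ 84.29°
∠G = (45.00°) − (89.77° + 84.29°) = -129.06°

-129.1°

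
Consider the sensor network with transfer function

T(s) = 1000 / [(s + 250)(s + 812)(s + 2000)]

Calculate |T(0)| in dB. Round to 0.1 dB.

-112.2 dB

T(0) = 1000 / (250·812·2000) ≈ 2.4631e-06
20 log₁₀(2.4631e-06) ≈ -112.17 dB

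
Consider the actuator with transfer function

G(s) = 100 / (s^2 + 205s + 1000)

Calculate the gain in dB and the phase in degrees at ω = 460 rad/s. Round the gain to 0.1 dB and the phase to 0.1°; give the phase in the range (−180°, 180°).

Substitute s = j460:
Numerator: 100 = 100 + j0
Denominator: (j460)^2 + 205(j460) + 1000 = -210600 + j94300
|N| = √(100² + 0²) ≈ 100, ∠N ≈ 0.00°
|D| = √(210600² + 94300²) ≈ 2.3075e+05, ∠D ≈ 155.88°
|G| = 100 / 2.3075e+05 ≈ 0.00043337
Gain = 20 log₁₀(0.00043337) ≈ -67.26 dB
∠G = 0.00° − 155.88° = -155.88°

-67.3 dB, -155.9°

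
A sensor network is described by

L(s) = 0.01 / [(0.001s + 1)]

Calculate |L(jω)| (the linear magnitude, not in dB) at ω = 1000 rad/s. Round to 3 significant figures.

At ω = 1000 rad/s:
pole (1 + j1000·0.001) = 1 + j1 → |·| ≈ 1.4142, ∠ ≈ 45.00°
|L| = 0.01 · 1 / (1.4142) ≈ 0.0070711

0.00707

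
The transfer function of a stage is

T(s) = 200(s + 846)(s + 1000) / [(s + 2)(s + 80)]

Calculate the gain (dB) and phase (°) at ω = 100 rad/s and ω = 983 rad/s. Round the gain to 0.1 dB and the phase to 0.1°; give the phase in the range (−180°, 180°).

ω = 100: 82.5 dB, -127.7°; ω = 983: 51.5 dB, -81.4°

At s = jω = j100:
zero (s+846): 846 + j100 → |·| = √(846²+100²) = √725716 ≈ 851.89, ∠ = arctan(100/846) ≈ 6.74°
zero (s+1000): 1000 + j100 → |·| = √(1000²+100²) = √1010000 ≈ 1005, ∠ = arctan(100/1000) ≈ 5.71°
pole (s+2): 2 + j100 → |·| = √(2²+100²) = √10004 ≈ 100.02, ∠ = arctan(100/2) ≈ 88.85°
pole (s+80): 80 + j100 → |·| = √(80²+100²) = √16400 ≈ 128.06, ∠ = arctan(100/80) ≈ 51.34°
|T| = 200 · 8.5615e+05 / 12809 ≈ 13368
Gain = 20 log₁₀(13368) ≈ 82.52 dB
∠T = 12.45° − 140.19° = -127.74°

At s = jω = j983:
zero (s+846): 846 + j983 → |·| = √(846²+983²) = √1682005 ≈ 1296.9, ∠ = arctan(983/846) ≈ 49.28°
zero (s+1000): 1000 + j983 → |·| = √(1000²+983²) = √1966289 ≈ 1402.2, ∠ = arctan(983/1000) ≈ 44.51°
pole (s+2): 2 + j983 → |·| = √(2²+983²) = √966293 ≈ 983, ∠ = arctan(983/2) ≈ 89.88°
pole (s+80): 80 + j983 → |·| = √(80²+983²) = √972689 ≈ 986.25, ∠ = arctan(983/80) ≈ 85.35°
|T| = 200 · 1.8185e+06 / 9.6948e+05 ≈ 375.15
Gain = 20 log₁₀(375.15) ≈ 51.48 dB
∠T = 93.79° − 175.23° = -81.44°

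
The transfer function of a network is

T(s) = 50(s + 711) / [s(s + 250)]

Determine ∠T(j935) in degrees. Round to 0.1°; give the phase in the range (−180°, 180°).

-112.3°

At s = jω = j935:
zero (s+711): 711 + j935 → |·| = √(711²+935²) = √1379746 ≈ 1174.6, ∠ = arctan(935/711) ≈ 52.75°
pole (s+250): 250 + j935 → |·| = √(250²+935²) = √936725 ≈ 967.85, ∠ = arctan(935/250) ≈ 75.03°
pole at origin: |s| = 935, ∠ = 90.00° (in denominator)
∠T = 52.75° − 165.03° = -112.28°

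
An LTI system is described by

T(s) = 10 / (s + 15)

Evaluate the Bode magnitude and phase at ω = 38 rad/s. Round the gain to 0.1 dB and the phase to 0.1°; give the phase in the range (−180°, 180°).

-12.2 dB, -68.5°

At s = jω = j38:
pole (s+15): 15 + j38 → |·| = √(15²+38²) = √1669 ≈ 40.853, ∠ = arctan(38/15) ≈ 68.46°
|T| = 10 / 40.853 ≈ 0.24478
Gain = 20 log₁₀(0.24478) ≈ -12.22 dB
∠T = 0.00° − 68.46° = -68.46°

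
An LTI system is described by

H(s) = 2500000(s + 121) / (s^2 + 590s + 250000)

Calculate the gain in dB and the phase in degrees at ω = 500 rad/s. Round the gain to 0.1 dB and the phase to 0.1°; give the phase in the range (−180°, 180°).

72.8 dB, -13.6°

At s = jω = j500:
zero (s+121): 121 + j500 → |·| = √(121²+500²) = √264641 ≈ 514.43, ∠ = arctan(500/121) ≈ 76.40°
quadratic: (j500)² + 590·j500 + 250000 = 0 + j295000 → |·| ≈ 2.95e+05, ∠ ≈ 90.00°
|H| = 2500000 · 514.43 / 2.95e+05 ≈ 4359.6
Gain = 20 log₁₀(4359.6) ≈ 72.79 dB
∠H = 76.40° − 90.00° = -13.60°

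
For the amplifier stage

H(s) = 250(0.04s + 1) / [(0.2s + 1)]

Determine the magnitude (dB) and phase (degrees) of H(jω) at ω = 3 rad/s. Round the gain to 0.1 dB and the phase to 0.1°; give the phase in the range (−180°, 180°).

46.7 dB, -24.1°

At ω = 3 rad/s:
zero (1 + j3·0.04) = 1 + j0.12 → |·| ≈ 1.0072, ∠ ≈ 6.84°
pole (1 + j3·0.2) = 1 + j0.6 → |·| ≈ 1.1662, ∠ ≈ 30.96°
|H| = 250 · 1.0072 / (1.1662) ≈ 215.91
Gain = 20 log₁₀(215.91) ≈ 46.69 dB
∠H = (6.84°) − (30.96°) = -24.12°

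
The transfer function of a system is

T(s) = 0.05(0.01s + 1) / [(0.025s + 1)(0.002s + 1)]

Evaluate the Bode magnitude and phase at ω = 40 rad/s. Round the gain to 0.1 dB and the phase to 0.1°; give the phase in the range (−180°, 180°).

At ω = 40 rad/s:
zero (1 + j40·0.01) = 1 + j0.4 → |·| ≈ 1.077, ∠ ≈ 21.80°
pole (1 + j40·0.025) = 1 + j1 → |·| ≈ 1.4142, ∠ ≈ 45.00°
pole (1 + j40·0.002) = 1 + j0.08 → |·| ≈ 1.0032, ∠ ≈ 4.57°
|T| = 0.05 · 1.077 / (1.4142 · 1.0032) ≈ 0.037957
Gain = 20 log₁₀(0.037957) ≈ -28.41 dB
∠T = (21.80°) − (45.00° + 4.57°) = -27.77°

-28.4 dB, -27.8°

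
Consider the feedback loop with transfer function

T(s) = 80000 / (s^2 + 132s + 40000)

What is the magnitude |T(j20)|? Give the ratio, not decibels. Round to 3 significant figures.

At s = jω = j20:
quadratic: (j20)² + 132·j20 + 40000 = 39600 + j2640 → |·| ≈ 39688, ∠ ≈ 3.81°
|T| = 80000 / 39688 ≈ 2.0157

2.02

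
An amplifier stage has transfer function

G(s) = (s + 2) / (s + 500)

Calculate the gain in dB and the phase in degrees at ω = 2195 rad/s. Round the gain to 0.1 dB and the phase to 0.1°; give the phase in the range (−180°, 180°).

-0.2 dB, 12.8°

At s = jω = j2195:
zero (s+2): 2 + j2195 → |·| = √(2²+2195²) = √4818029 ≈ 2195, ∠ = arctan(2195/2) ≈ 89.95°
pole (s+500): 500 + j2195 → |·| = √(500²+2195²) = √5068025 ≈ 2251.2, ∠ = arctan(2195/500) ≈ 77.17°
|G| = 1 · 2195 / 2251.2 ≈ 0.97504
Gain = 20 log₁₀(0.97504) ≈ -0.22 dB
∠G = 89.95° − 77.17° = 12.78°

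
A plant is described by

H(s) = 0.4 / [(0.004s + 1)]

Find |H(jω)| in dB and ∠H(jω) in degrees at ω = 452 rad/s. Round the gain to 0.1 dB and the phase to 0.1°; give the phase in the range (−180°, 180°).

-14.3 dB, -61.1°

At ω = 452 rad/s:
pole (1 + j452·0.004) = 1 + j1.808 → |·| ≈ 2.0661, ∠ ≈ 61.05°
|H| = 0.4 · 1 / (2.0661) ≈ 0.1936
Gain = 20 log₁₀(0.1936) ≈ -14.26 dB
∠H = (0°) − (61.05°) = -61.05°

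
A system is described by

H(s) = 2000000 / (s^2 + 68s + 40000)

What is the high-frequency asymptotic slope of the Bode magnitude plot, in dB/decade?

-40 dB/decade

Each pole contributes −20 dB/decade at high frequency; each zero contributes +20 dB/decade.
Net: 0 zero(s) − 2 pole(s) → -40 dB/decade.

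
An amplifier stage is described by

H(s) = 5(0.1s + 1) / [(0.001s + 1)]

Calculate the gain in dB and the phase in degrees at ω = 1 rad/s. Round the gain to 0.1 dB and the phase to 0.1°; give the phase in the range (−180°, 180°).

14.0 dB, 5.7°

At ω = 1 rad/s:
zero (1 + j1·0.1) = 1 + j0.1 → |·| ≈ 1.005, ∠ ≈ 5.71°
pole (1 + j1·0.001) = 1 + j0.001 → |·| ≈ 1, ∠ ≈ 0.06°
|H| = 5 · 1.005 / (1) ≈ 5.025
Gain = 20 log₁₀(5.025) ≈ 14.02 dB
∠H = (5.71°) − (0.06°) = 5.65°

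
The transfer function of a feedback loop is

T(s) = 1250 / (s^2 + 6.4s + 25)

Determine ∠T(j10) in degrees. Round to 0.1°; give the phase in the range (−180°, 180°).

At s = jω = j10:
quadratic: (j10)² + 6.4·j10 + 25 = -75 + j64 → |·| ≈ 98.595, ∠ ≈ 139.52°
∠T = 0.00° − 139.52° = -139.52°

-139.5°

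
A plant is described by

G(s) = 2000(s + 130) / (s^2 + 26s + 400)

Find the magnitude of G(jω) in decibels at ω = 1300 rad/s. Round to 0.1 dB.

At s = jω = j1300:
zero (s+130): 130 + j1300 → |·| = √(130²+1300²) = √1706900 ≈ 1306.5, ∠ = arctan(1300/130) ≈ 84.29°
quadratic: (j1300)² + 26·j1300 + 400 = -1689600 + j33800 → |·| ≈ 1.6899e+06, ∠ ≈ 178.85°
|G| = 2000 · 1306.5 / 1.6899e+06 ≈ 1.5462
Gain = 20 log₁₀(1.5462) ≈ 3.79 dB

3.8 dB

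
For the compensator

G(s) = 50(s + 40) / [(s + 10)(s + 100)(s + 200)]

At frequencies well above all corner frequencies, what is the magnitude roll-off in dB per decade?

-40 dB/decade

Each pole contributes −20 dB/decade at high frequency; each zero contributes +20 dB/decade.
Net: 1 zero(s) − 3 pole(s) → -40 dB/decade.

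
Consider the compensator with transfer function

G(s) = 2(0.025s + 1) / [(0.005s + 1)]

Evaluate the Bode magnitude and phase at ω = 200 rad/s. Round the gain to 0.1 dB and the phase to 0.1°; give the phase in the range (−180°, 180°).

17.2 dB, 33.7°

At ω = 200 rad/s:
zero (1 + j200·0.025) = 1 + j5 → |·| ≈ 5.099, ∠ ≈ 78.69°
pole (1 + j200·0.005) = 1 + j1 → |·| ≈ 1.4142, ∠ ≈ 45.00°
|G| = 2 · 5.099 / (1.4142) ≈ 7.2111
Gain = 20 log₁₀(7.2111) ≈ 17.16 dB
∠G = (78.69°) − (45.00°) = 33.69°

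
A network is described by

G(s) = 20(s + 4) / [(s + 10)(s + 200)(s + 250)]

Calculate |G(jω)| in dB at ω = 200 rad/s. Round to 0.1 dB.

-73.1 dB

At s = jω = j200:
zero (s+4): 4 + j200 → |·| = √(4²+200²) = √40016 ≈ 200.04, ∠ = arctan(200/4) ≈ 88.85°
pole (s+10): 10 + j200 → |·| = √(10²+200²) = √40100 ≈ 200.25, ∠ = arctan(200/10) ≈ 87.14°
pole (s+200): 200 + j200 → |·| = √(200²+200²) = √80000 ≈ 282.84, ∠ = arctan(200/200) ≈ 45.00°
pole (s+250): 250 + j200 → |·| = √(250²+200²) = √102500 ≈ 320.16, ∠ = arctan(200/250) ≈ 38.66°
|G| = 20 · 200.04 / 1.8133e+07 ≈ 0.00022064
Gain = 20 log₁₀(0.00022064) ≈ -73.13 dB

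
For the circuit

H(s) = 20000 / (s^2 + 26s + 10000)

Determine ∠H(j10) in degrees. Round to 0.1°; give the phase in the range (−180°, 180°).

At s = jω = j10:
quadratic: (j10)² + 26·j10 + 10000 = 9900 + j260 → |·| ≈ 9903.4, ∠ ≈ 1.50°
∠H = 0.00° − 1.50° = -1.50°

-1.5°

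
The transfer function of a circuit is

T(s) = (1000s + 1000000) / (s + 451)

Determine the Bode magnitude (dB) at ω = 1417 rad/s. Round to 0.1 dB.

61.3 dB

Substitute s = j1417:
Numerator: 1000(j1417) + 1000000 = 1000000 + j1417000
Denominator: (j1417) + 451 = 451 + j1417
|N| = √(1000000² + 1417000²) ≈ 1.7343e+06, ∠N ≈ 54.79°
|D| = √(451² + 1417²) ≈ 1487, ∠D ≈ 72.34°
|T| = 1.7343e+06 / 1487 ≈ 1166.3
Gain = 20 log₁₀(1166.3) ≈ 61.34 dB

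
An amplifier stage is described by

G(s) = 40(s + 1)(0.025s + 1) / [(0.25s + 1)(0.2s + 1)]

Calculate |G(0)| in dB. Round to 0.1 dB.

G(0) = 40 · 1 / 1 = 40
20 log₁₀(40) ≈ 32.04 dB

32.0 dB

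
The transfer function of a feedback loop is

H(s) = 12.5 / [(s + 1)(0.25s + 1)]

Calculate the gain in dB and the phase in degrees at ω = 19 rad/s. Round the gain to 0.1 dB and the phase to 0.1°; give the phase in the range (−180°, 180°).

At ω = 19 rad/s:
pole (1 + j19·1) = 1 + j19 → |·| ≈ 19.026, ∠ ≈ 86.99°
pole (1 + j19·0.25) = 1 + j4.75 → |·| ≈ 4.8541, ∠ ≈ 78.11°
|H| = 12.5 · 1 / (19.026 · 4.8541) ≈ 0.13535
Gain = 20 log₁₀(0.13535) ≈ -17.37 dB
∠H = (0°) − (86.99° + 78.11°) = -165.10°

-17.4 dB, -165.1°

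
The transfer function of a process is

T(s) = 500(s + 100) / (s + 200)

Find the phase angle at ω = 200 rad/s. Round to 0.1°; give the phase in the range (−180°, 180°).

At s = jω = j200:
zero (s+100): 100 + j200 → |·| = √(100²+200²) = √50000 ≈ 223.61, ∠ = arctan(200/100) ≈ 63.43°
pole (s+200): 200 + j200 → |·| = √(200²+200²) = √80000 ≈ 282.84, ∠ = arctan(200/200) ≈ 45.00°
∠T = 63.43° − 45.00° = 18.43°

18.4°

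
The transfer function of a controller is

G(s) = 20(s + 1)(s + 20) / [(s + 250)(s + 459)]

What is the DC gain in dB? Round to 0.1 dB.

G(0) = 20·1·20 / (250·459) ≈ 0.0034858
20 log₁₀(0.0034858) ≈ -49.15 dB

-49.2 dB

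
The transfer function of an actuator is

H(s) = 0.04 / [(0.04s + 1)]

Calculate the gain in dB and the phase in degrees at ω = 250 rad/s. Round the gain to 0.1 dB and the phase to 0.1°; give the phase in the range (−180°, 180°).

At ω = 250 rad/s:
pole (1 + j250·0.04) = 1 + j10 → |·| ≈ 10.05, ∠ ≈ 84.29°
|H| = 0.04 · 1 / (10.05) ≈ 0.0039801
Gain = 20 log₁₀(0.0039801) ≈ -48.00 dB
∠H = (0°) − (84.29°) = -84.29°

-48.0 dB, -84.3°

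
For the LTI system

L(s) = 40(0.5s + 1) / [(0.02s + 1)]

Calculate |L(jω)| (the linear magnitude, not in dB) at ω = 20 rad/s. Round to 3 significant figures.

At ω = 20 rad/s:
zero (1 + j20·0.5) = 1 + j10 → |·| ≈ 10.05, ∠ ≈ 84.29°
pole (1 + j20·0.02) = 1 + j0.4 → |·| ≈ 1.077, ∠ ≈ 21.80°
|L| = 40 · 10.05 / (1.077) ≈ 373.26

373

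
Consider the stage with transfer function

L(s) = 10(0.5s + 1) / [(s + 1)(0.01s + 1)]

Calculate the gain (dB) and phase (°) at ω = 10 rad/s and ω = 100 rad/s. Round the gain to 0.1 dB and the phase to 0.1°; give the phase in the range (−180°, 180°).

ω = 10: 14.1 dB, -11.3°; ω = 100: 11.0 dB, -45.6°

At ω = 10 rad/s:
zero (1 + j10·0.5) = 1 + j5 → |·| ≈ 5.099, ∠ ≈ 78.69°
pole (1 + j10·1) = 1 + j10 → |·| ≈ 10.05, ∠ ≈ 84.29°
pole (1 + j10·0.01) = 1 + j0.1 → |·| ≈ 1.005, ∠ ≈ 5.71°
|L| = 10 · 5.099 / (10.05 · 1.005) ≈ 5.0484
Gain = 20 log₁₀(5.0484) ≈ 14.06 dB
∠L = (78.69°) − (84.29° + 5.71°) = -11.31°

At ω = 100 rad/s:
zero (1 + j100·0.5) = 1 + j50 → |·| ≈ 50.01, ∠ ≈ 88.85°
pole (1 + j100·1) = 1 + j100 → |·| ≈ 100, ∠ ≈ 89.43°
pole (1 + j100·0.01) = 1 + j1 → |·| ≈ 1.4142, ∠ ≈ 45.00°
|L| = 10 · 50.01 / (100 · 1.4142) ≈ 3.5363
Gain = 20 log₁₀(3.5363) ≈ 10.97 dB
∠L = (88.85°) − (89.43° + 45.00°) = -45.58°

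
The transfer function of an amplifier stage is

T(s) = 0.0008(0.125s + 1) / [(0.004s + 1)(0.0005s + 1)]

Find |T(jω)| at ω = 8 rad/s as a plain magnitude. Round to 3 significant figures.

0.00113

At ω = 8 rad/s:
zero (1 + j8·0.125) = 1 + j1 → |·| ≈ 1.4142, ∠ ≈ 45.00°
pole (1 + j8·0.004) = 1 + j0.032 → |·| ≈ 1.0005, ∠ ≈ 1.83°
pole (1 + j8·0.0005) = 1 + j0.004 → |·| ≈ 1, ∠ ≈ 0.23°
|T| = 0.0008 · 1.4142 / (1.0005 · 1) ≈ 0.0011308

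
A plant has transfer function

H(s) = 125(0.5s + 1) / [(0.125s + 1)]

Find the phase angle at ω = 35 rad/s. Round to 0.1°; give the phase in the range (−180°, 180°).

At ω = 35 rad/s:
zero (1 + j35·0.5) = 1 + j17.5 → |·| ≈ 17.529, ∠ ≈ 86.73°
pole (1 + j35·0.125) = 1 + j4.375 → |·| ≈ 4.4878, ∠ ≈ 77.12°
∠H = (86.73°) − (77.12°) = 9.61°

9.6°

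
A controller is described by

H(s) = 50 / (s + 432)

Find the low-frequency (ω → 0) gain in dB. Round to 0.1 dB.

H(0) = 50 / (432) ≈ 0.11574
20 log₁₀(0.11574) ≈ -18.73 dB

-18.7 dB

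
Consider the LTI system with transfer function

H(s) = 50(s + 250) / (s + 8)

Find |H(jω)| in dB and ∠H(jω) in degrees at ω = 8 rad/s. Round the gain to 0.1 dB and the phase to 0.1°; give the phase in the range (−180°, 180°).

60.9 dB, -43.2°

At s = jω = j8:
zero (s+250): 250 + j8 → |·| = √(250²+8²) = √62564 ≈ 250.13, ∠ = arctan(8/250) ≈ 1.83°
pole (s+8): 8 + j8 → |·| = √(8²+8²) = √128 ≈ 11.314, ∠ = arctan(8/8) ≈ 45.00°
|H| = 50 · 250.13 / 11.314 ≈ 1105.4
Gain = 20 log₁₀(1105.4) ≈ 60.87 dB
∠H = 1.83° − 45.00° = -43.17°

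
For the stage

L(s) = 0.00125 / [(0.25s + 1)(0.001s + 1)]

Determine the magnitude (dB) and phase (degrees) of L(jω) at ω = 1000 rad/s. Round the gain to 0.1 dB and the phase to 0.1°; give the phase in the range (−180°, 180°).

-109.0 dB, -134.8°

At ω = 1000 rad/s:
pole (1 + j1000·0.25) = 1 + j250 → |·| ≈ 250, ∠ ≈ 89.77°
pole (1 + j1000·0.001) = 1 + j1 → |·| ≈ 1.4142, ∠ ≈ 45.00°
|L| = 0.00125 · 1 / (250 · 1.4142) ≈ 3.5356e-06
Gain = 20 log₁₀(3.5356e-06) ≈ -109.03 dB
∠L = (0°) − (89.77° + 45.00°) = -134.77°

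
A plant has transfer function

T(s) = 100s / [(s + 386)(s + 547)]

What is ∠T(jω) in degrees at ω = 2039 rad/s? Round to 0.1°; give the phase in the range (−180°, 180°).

At s = jω = j2039:
zero at origin: s = j2039 → |·| = 2039, ∠ = 90.00°
pole (s+386): 386 + j2039 → |·| = √(386²+2039²) = √4306517 ≈ 2075.2, ∠ = arctan(2039/386) ≈ 79.28°
pole (s+547): 547 + j2039 → |·| = √(547²+2039²) = √4456730 ≈ 2111.1, ∠ = arctan(2039/547) ≈ 74.98°
∠T = 90.00° − 154.26° = -64.26°

-64.3°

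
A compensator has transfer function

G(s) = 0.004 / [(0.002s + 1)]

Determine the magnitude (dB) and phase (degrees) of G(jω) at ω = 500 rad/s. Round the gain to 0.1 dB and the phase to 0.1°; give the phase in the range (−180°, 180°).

-51.0 dB, -45.0°

At ω = 500 rad/s:
pole (1 + j500·0.002) = 1 + j1 → |·| ≈ 1.4142, ∠ ≈ 45.00°
|G| = 0.004 · 1 / (1.4142) ≈ 0.0028285
Gain = 20 log₁₀(0.0028285) ≈ -50.97 dB
∠G = (0°) − (45.00°) = -45.00°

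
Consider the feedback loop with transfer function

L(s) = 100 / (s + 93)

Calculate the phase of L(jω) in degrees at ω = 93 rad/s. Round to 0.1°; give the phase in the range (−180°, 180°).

-45.0°

Substitute s = j93:
Numerator: 100 = 100 + j0
Denominator: (j93) + 93 = 93 + j93
|N| = √(100² + 0²) ≈ 100, ∠N ≈ 0.00°
|D| = √(93² + 93²) ≈ 131.52, ∠D ≈ 45.00°
∠L = 0.00° − 45.00° = -45.00°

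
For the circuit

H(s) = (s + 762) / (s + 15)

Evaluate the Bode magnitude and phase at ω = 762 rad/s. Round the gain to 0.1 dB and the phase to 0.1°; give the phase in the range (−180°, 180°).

At s = jω = j762:
zero (s+762): 762 + j762 → |·| = √(762²+762²) = √1161288 ≈ 1077.6, ∠ = arctan(762/762) ≈ 45.00°
pole (s+15): 15 + j762 → |·| = √(15²+762²) = √580869 ≈ 762.15, ∠ = arctan(762/15) ≈ 88.87°
|H| = 1 · 1077.6 / 762.15 ≈ 1.4139
Gain = 20 log₁₀(1.4139) ≈ 3.01 dB
∠H = 45.00° − 88.87° = -43.87°

3.0 dB, -43.9°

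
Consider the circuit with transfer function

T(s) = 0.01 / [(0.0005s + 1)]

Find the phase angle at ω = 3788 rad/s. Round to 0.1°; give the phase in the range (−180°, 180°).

-62.2°

At ω = 3788 rad/s:
pole (1 + j3788·0.0005) = 1 + j1.894 → |·| ≈ 2.1418, ∠ ≈ 62.17°
∠T = (0°) − (62.17°) = -62.17°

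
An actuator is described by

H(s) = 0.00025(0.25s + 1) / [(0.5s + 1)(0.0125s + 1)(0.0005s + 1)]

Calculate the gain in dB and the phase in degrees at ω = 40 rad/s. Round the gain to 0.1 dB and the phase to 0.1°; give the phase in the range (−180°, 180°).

-79.0 dB, -30.6°

At ω = 40 rad/s:
zero (1 + j40·0.25) = 1 + j10 → |·| ≈ 10.05, ∠ ≈ 84.29°
pole (1 + j40·0.5) = 1 + j20 → |·| ≈ 20.025, ∠ ≈ 87.14°
pole (1 + j40·0.0125) = 1 + j0.5 → |·| ≈ 1.118, ∠ ≈ 26.57°
pole (1 + j40·0.0005) = 1 + j0.02 → |·| ≈ 1.0002, ∠ ≈ 1.15°
|H| = 0.00025 · 10.05 / (20.025 · 1.118 · 1.0002) ≈ 0.0001122
Gain = 20 log₁₀(0.0001122) ≈ -79.00 dB
∠H = (84.29°) − (87.14° + 26.57° + 1.15°) = -30.57°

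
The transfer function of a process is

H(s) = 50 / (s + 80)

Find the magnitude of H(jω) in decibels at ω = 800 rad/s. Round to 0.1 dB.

At s = jω = j800:
pole (s+80): 80 + j800 → |·| = √(80²+800²) = √646400 ≈ 803.99, ∠ = arctan(800/80) ≈ 84.29°
|H| = 50 / 803.99 ≈ 0.06219
Gain = 20 log₁₀(0.06219) ≈ -24.13 dB

-24.1 dB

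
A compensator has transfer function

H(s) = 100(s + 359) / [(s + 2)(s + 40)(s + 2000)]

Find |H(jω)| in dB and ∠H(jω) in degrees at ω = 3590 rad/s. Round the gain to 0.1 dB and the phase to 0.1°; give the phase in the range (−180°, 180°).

At s = jω = j3590:
zero (s+359): 359 + j3590 → |·| = √(359²+3590²) = √13016981 ≈ 3607.9, ∠ = arctan(3590/359) ≈ 84.29°
pole (s+2): 2 + j3590 → |·| = √(2²+3590²) = √12888104 ≈ 3590, ∠ = arctan(3590/2) ≈ 89.97°
pole (s+40): 40 + j3590 → |·| = √(40²+3590²) = √12889700 ≈ 3590.2, ∠ = arctan(3590/40) ≈ 89.36°
pole (s+2000): 2000 + j3590 → |·| = √(2000²+3590²) = √16888100 ≈ 4109.5, ∠ = arctan(3590/2000) ≈ 60.88°
|H| = 100 · 3607.9 / 5.2967e+10 ≈ 6.8116e-06
Gain = 20 log₁₀(6.8116e-06) ≈ -103.34 dB
∠H = 84.29° − 240.21° = -155.92°

-103.3 dB, -155.9°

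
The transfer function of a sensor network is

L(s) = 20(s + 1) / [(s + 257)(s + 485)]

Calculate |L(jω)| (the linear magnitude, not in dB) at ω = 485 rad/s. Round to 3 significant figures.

At s = jω = j485:
zero (s+1): 1 + j485 → |·| = √(1²+485²) = √235226 ≈ 485, ∠ = arctan(485/1) ≈ 89.88°
pole (s+257): 257 + j485 → |·| = √(257²+485²) = √301274 ≈ 548.88, ∠ = arctan(485/257) ≈ 62.08°
pole (s+485): 485 + j485 → |·| = √(485²+485²) = √470450 ≈ 685.89, ∠ = arctan(485/485) ≈ 45.00°
|L| = 20 · 485 / 3.7647e+05 ≈ 0.025766

0.0258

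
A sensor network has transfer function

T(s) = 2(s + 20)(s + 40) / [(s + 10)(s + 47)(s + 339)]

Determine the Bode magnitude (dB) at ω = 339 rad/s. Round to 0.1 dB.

-47.6 dB

At s = jω = j339:
zero (s+20): 20 + j339 → |·| = √(20²+339²) = √115321 ≈ 339.59, ∠ = arctan(339/20) ≈ 86.62°
zero (s+40): 40 + j339 → |·| = √(40²+339²) = √116521 ≈ 341.35, ∠ = arctan(339/40) ≈ 83.27°
pole (s+10): 10 + j339 → |·| = √(10²+339²) = √115021 ≈ 339.15, ∠ = arctan(339/10) ≈ 88.31°
pole (s+47): 47 + j339 → |·| = √(47²+339²) = √117130 ≈ 342.24, ∠ = arctan(339/47) ≈ 82.11°
pole (s+339): 339 + j339 → |·| = √(339²+339²) = √229842 ≈ 479.42, ∠ = arctan(339/339) ≈ 45.00°
|T| = 2 · 1.1592e+05 / 5.5647e+07 ≈ 0.0041663
Gain = 20 log₁₀(0.0041663) ≈ -47.60 dB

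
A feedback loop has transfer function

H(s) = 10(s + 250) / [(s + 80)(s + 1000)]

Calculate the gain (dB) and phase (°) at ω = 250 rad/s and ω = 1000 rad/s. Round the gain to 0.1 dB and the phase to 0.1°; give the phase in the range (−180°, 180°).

At s = jω = j250:
zero (s+250): 250 + j250 → |·| = √(250²+250²) = √125000 ≈ 353.55, ∠ = arctan(250/250) ≈ 45.00°
pole (s+80): 80 + j250 → |·| = √(80²+250²) = √68900 ≈ 262.49, ∠ = arctan(250/80) ≈ 72.26°
pole (s+1000): 1000 + j250 → |·| = √(1000²+250²) = √1062500 ≈ 1030.8, ∠ = arctan(250/1000) ≈ 14.04°
|H| = 10 · 353.55 / 2.7057e+05 ≈ 0.013067
Gain = 20 log₁₀(0.013067) ≈ -37.68 dB
∠H = 45.00° − 86.30° = -41.30°

At s = jω = j1000:
zero (s+250): 250 + j1000 → |·| = √(250²+1000²) = √1062500 ≈ 1030.8, ∠ = arctan(1000/250) ≈ 75.96°
pole (s+80): 80 + j1000 → |·| = √(80²+1000²) = √1006400 ≈ 1003.2, ∠ = arctan(1000/80) ≈ 85.43°
pole (s+1000): 1000 + j1000 → |·| = √(1000²+1000²) = √2000000 ≈ 1414.2, ∠ = arctan(1000/1000) ≈ 45.00°
|H| = 10 · 1030.8 / 1.4187e+06 ≈ 0.0072658
Gain = 20 log₁₀(0.0072658) ≈ -42.77 dB
∠H = 75.96° − 130.43° = -54.47°

ω = 250: -37.7 dB, -41.3°; ω = 1000: -42.8 dB, -54.5°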